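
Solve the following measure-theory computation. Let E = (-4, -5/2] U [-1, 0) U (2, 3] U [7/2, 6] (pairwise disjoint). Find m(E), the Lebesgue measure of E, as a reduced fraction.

For pairwise disjoint intervals, m(union_i I_i) = sum_i m(I_i),
and m is invariant under swapping open/closed endpoints (single points have measure 0).
So m(E) = sum_i (b_i - a_i).
  I_1 has length -5/2 - (-4) = 3/2.
  I_2 has length 0 - (-1) = 1.
  I_3 has length 3 - 2 = 1.
  I_4 has length 6 - 7/2 = 5/2.
Summing:
  m(E) = 3/2 + 1 + 1 + 5/2 = 6.

6


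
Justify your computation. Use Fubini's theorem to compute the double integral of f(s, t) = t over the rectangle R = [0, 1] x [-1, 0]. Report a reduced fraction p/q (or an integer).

f(s, t) is a tensor product of a function of s and a function of t, and both factors are bounded continuous (hence Lebesgue integrable) on the rectangle, so Fubini's theorem applies:
  integral_R f d(m x m) = (integral_a1^b1 1 ds) * (integral_a2^b2 t dt).
Inner integral in s: integral_{0}^{1} 1 ds = (1^1 - 0^1)/1
  = 1.
Inner integral in t: integral_{-1}^{0} t dt = (0^2 - (-1)^2)/2
  = -1/2.
Product: (1) * (-1/2) = -1/2.

-1/2


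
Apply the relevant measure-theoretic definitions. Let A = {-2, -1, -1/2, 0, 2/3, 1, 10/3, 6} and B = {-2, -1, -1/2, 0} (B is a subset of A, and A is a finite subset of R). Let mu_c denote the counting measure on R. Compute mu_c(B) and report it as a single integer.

Counting measure assigns mu_c(E) = |E| (number of elements) when E is finite.
B has 4 element(s), so mu_c(B) = 4.

4


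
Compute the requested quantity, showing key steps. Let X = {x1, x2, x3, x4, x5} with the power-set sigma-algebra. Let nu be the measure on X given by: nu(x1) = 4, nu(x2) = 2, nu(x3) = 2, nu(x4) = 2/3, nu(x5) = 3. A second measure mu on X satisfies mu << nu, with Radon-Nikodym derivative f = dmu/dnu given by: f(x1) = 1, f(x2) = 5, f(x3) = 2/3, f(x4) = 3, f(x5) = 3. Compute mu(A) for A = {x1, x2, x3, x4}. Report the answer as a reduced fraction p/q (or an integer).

By the defining property of the Radon-Nikodym derivative, for every measurable set A,
  mu(A) = integral_A f dnu.
Since nu is a discrete measure concentrated on the atoms of X, the integral over A reduces to the sum
  mu(A) = sum_{x in A} f(x) * nu({x}).
Computing each term:
  x1: f(x1) * nu(x1) = 1 * 4 = 4.
  x2: f(x2) * nu(x2) = 5 * 2 = 10.
  x3: f(x3) * nu(x3) = 2/3 * 2 = 4/3.
  x4: f(x4) * nu(x4) = 3 * 2/3 = 2.
Summing: mu(A) = 4 + 10 + 4/3 + 2 = 52/3.

52/3


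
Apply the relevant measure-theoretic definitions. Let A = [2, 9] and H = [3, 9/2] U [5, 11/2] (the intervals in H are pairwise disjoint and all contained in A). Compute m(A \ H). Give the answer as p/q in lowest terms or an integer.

The ambient interval has length m(A) = 9 - 2 = 7.
Since the holes are disjoint and sit inside A, by finite additivity
  m(H) = sum_i (b_i - a_i), and m(A \ H) = m(A) - m(H).
Computing the hole measures:
  m(H_1) = 9/2 - 3 = 3/2.
  m(H_2) = 11/2 - 5 = 1/2.
Summed: m(H) = 3/2 + 1/2 = 2.
So m(A \ H) = 7 - 2 = 5.

5


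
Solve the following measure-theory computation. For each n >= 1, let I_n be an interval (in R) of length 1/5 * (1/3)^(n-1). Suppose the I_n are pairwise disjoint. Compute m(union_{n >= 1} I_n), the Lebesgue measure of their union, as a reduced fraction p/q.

By countable additivity of the Lebesgue measure on pairwise disjoint measurable sets,
  m(union_{n >= 1} I_n) = sum_{n >= 1} m(I_n) = sum_{n >= 1} a * r^(n-1),
  with a = 1/5 and r = 1/3.
Since 0 < r = 1/3 < 1, the geometric series converges:
  sum_{n >= 1} a * r^(n-1) = a / (1 - r).
  = 1/5 / (1 - 1/3)
  = 1/5 / (2/3)
  = 3/10.

3/10


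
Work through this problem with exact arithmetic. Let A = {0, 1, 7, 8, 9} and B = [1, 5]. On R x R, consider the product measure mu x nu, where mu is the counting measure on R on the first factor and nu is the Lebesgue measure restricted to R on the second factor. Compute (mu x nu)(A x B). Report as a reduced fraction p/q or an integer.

For a measurable rectangle A x B, the product measure satisfies
  (mu x nu)(A x B) = mu(A) * nu(B).
  mu(A) = 5.
  nu(B) = 4.
  (mu x nu)(A x B) = 5 * 4 = 20.

20


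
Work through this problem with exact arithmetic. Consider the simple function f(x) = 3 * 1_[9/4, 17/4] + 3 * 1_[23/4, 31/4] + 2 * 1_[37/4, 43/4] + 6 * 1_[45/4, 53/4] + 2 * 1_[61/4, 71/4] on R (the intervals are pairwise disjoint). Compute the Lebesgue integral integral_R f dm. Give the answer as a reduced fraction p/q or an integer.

For a simple function f = sum_i c_i * 1_{A_i} with disjoint A_i,
  integral f dm = sum_i c_i * m(A_i).
Lengths of the A_i:
  m(A_1) = 17/4 - 9/4 = 2.
  m(A_2) = 31/4 - 23/4 = 2.
  m(A_3) = 43/4 - 37/4 = 3/2.
  m(A_4) = 53/4 - 45/4 = 2.
  m(A_5) = 71/4 - 61/4 = 5/2.
Contributions c_i * m(A_i):
  (3) * (2) = 6.
  (3) * (2) = 6.
  (2) * (3/2) = 3.
  (6) * (2) = 12.
  (2) * (5/2) = 5.
Total: 6 + 6 + 3 + 12 + 5 = 32.

32


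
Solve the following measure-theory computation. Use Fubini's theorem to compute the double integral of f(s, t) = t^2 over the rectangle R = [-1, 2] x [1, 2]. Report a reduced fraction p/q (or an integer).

f(s, t) is a tensor product of a function of s and a function of t, and both factors are bounded continuous (hence Lebesgue integrable) on the rectangle, so Fubini's theorem applies:
  integral_R f d(m x m) = (integral_a1^b1 1 ds) * (integral_a2^b2 t^2 dt).
Inner integral in s: integral_{-1}^{2} 1 ds = (2^1 - (-1)^1)/1
  = 3.
Inner integral in t: integral_{1}^{2} t^2 dt = (2^3 - 1^3)/3
  = 7/3.
Product: (3) * (7/3) = 7.

7


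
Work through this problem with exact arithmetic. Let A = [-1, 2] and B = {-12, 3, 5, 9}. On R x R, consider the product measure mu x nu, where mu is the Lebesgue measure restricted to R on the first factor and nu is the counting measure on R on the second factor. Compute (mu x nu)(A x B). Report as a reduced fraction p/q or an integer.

For a measurable rectangle A x B, the product measure satisfies
  (mu x nu)(A x B) = mu(A) * nu(B).
  mu(A) = 3.
  nu(B) = 4.
  (mu x nu)(A x B) = 3 * 4 = 12.

12


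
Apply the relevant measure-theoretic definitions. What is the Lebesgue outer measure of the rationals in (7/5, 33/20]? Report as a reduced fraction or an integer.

The set Q cap (7/5, 33/20] is countable (a subset of the countable set Q). Lebesgue outer measure of any countable set is 0: each singleton {q} has m*({q}) = 0, and by countable subadditivity m*(union_k {q_k}) <= sum_k m*({q_k}) = sum_k 0 = 0. The reverse inequality m*(E) >= 0 is automatic. So m*(Q cap (7/5, 33/20]) = 0.

0


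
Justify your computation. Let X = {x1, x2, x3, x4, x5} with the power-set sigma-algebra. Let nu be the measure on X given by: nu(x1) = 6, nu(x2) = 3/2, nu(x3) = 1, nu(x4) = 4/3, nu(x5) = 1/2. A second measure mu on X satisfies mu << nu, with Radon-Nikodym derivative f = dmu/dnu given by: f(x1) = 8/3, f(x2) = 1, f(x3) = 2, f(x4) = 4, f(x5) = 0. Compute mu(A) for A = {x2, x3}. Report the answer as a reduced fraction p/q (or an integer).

By the defining property of the Radon-Nikodym derivative, for every measurable set A,
  mu(A) = integral_A f dnu.
Since nu is a discrete measure concentrated on the atoms of X, the integral over A reduces to the sum
  mu(A) = sum_{x in A} f(x) * nu({x}).
Computing each term:
  x2: f(x2) * nu(x2) = 1 * 3/2 = 3/2.
  x3: f(x3) * nu(x3) = 2 * 1 = 2.
Summing: mu(A) = 3/2 + 2 = 7/2.

7/2


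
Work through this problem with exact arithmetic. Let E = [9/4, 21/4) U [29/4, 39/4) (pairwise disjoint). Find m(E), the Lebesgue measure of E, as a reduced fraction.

For pairwise disjoint intervals, m(union_i I_i) = sum_i m(I_i),
and m is invariant under swapping open/closed endpoints (single points have measure 0).
So m(E) = sum_i (b_i - a_i).
  I_1 has length 21/4 - 9/4 = 3.
  I_2 has length 39/4 - 29/4 = 5/2.
Summing:
  m(E) = 3 + 5/2 = 11/2.

11/2


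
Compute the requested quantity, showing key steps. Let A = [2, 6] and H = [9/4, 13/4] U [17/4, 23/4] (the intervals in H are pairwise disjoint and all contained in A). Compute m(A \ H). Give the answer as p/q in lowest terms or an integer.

The ambient interval has length m(A) = 6 - 2 = 4.
Since the holes are disjoint and sit inside A, by finite additivity
  m(H) = sum_i (b_i - a_i), and m(A \ H) = m(A) - m(H).
Computing the hole measures:
  m(H_1) = 13/4 - 9/4 = 1.
  m(H_2) = 23/4 - 17/4 = 3/2.
Summed: m(H) = 1 + 3/2 = 5/2.
So m(A \ H) = 4 - 5/2 = 3/2.

3/2


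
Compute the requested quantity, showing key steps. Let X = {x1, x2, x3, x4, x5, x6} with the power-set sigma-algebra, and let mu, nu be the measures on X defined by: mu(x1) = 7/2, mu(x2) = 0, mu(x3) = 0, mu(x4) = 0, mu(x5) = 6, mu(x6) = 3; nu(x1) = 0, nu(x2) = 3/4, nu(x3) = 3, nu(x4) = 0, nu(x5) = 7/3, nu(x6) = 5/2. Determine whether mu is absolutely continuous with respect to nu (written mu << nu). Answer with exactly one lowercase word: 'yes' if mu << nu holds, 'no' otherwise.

mu << nu means: every nu-null measurable set is also mu-null; equivalently, for every atom x, if nu({x}) = 0 then mu({x}) = 0.
Checking each atom:
  x1: nu = 0, mu = 7/2 > 0 -> violates mu << nu.
  x2: nu = 3/4 > 0 -> no constraint.
  x3: nu = 3 > 0 -> no constraint.
  x4: nu = 0, mu = 0 -> consistent with mu << nu.
  x5: nu = 7/3 > 0 -> no constraint.
  x6: nu = 5/2 > 0 -> no constraint.
The atom(s) x1 violate the condition (nu = 0 but mu > 0). Therefore mu is NOT absolutely continuous w.r.t. nu.

no


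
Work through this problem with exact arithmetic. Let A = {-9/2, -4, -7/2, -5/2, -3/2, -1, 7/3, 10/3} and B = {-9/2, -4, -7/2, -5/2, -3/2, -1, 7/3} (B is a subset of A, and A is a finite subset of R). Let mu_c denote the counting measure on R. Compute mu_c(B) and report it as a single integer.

Counting measure assigns mu_c(E) = |E| (number of elements) when E is finite.
B has 7 element(s), so mu_c(B) = 7.

7


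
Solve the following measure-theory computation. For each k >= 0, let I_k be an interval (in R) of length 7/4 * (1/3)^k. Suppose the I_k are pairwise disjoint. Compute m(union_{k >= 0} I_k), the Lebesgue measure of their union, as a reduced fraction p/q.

By countable additivity of the Lebesgue measure on pairwise disjoint measurable sets,
  m(union_{k >= 0} I_k) = sum_{k >= 0} m(I_k) = sum_{k >= 0} a * r^k,
  with a = 7/4 and r = 1/3.
Since 0 < r = 1/3 < 1, the geometric series converges:
  sum_{k >= 0} a * r^k = a / (1 - r).
  = 7/4 / (1 - 1/3)
  = 7/4 / (2/3)
  = 21/8.

21/8


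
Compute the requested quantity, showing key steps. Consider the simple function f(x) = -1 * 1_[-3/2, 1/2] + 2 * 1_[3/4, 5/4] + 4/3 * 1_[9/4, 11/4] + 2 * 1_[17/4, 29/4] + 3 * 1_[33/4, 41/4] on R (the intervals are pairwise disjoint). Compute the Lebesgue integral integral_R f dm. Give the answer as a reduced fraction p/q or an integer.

For a simple function f = sum_i c_i * 1_{A_i} with disjoint A_i,
  integral f dm = sum_i c_i * m(A_i).
Lengths of the A_i:
  m(A_1) = 1/2 - (-3/2) = 2.
  m(A_2) = 5/4 - 3/4 = 1/2.
  m(A_3) = 11/4 - 9/4 = 1/2.
  m(A_4) = 29/4 - 17/4 = 3.
  m(A_5) = 41/4 - 33/4 = 2.
Contributions c_i * m(A_i):
  (-1) * (2) = -2.
  (2) * (1/2) = 1.
  (4/3) * (1/2) = 2/3.
  (2) * (3) = 6.
  (3) * (2) = 6.
Total: -2 + 1 + 2/3 + 6 + 6 = 35/3.

35/3


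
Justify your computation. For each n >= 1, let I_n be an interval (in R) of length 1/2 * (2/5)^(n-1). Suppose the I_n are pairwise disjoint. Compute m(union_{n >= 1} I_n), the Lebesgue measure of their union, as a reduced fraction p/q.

By countable additivity of the Lebesgue measure on pairwise disjoint measurable sets,
  m(union_{n >= 1} I_n) = sum_{n >= 1} m(I_n) = sum_{n >= 1} a * r^(n-1),
  with a = 1/2 and r = 2/5.
Since 0 < r = 2/5 < 1, the geometric series converges:
  sum_{n >= 1} a * r^(n-1) = a / (1 - r).
  = 1/2 / (1 - 2/5)
  = 1/2 / (3/5)
  = 5/6.

5/6


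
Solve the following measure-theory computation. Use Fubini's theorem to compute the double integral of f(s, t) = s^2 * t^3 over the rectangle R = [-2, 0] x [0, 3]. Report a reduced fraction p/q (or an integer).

f(s, t) is a tensor product of a function of s and a function of t, and both factors are bounded continuous (hence Lebesgue integrable) on the rectangle, so Fubini's theorem applies:
  integral_R f d(m x m) = (integral_a1^b1 s^2 ds) * (integral_a2^b2 t^3 dt).
Inner integral in s: integral_{-2}^{0} s^2 ds = (0^3 - (-2)^3)/3
  = 8/3.
Inner integral in t: integral_{0}^{3} t^3 dt = (3^4 - 0^4)/4
  = 81/4.
Product: (8/3) * (81/4) = 54.

54


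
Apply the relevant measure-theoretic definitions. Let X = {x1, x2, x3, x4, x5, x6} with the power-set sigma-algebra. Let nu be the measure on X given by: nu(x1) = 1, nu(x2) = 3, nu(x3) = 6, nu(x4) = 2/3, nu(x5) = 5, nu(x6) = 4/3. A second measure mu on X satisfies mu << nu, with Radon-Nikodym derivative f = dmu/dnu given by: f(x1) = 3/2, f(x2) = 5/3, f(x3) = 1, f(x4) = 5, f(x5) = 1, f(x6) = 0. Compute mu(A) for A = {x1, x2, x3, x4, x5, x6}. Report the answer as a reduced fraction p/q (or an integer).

By the defining property of the Radon-Nikodym derivative, for every measurable set A,
  mu(A) = integral_A f dnu.
Since nu is a discrete measure concentrated on the atoms of X, the integral over A reduces to the sum
  mu(A) = sum_{x in A} f(x) * nu({x}).
Computing each term:
  x1: f(x1) * nu(x1) = 3/2 * 1 = 3/2.
  x2: f(x2) * nu(x2) = 5/3 * 3 = 5.
  x3: f(x3) * nu(x3) = 1 * 6 = 6.
  x4: f(x4) * nu(x4) = 5 * 2/3 = 10/3.
  x5: f(x5) * nu(x5) = 1 * 5 = 5.
  x6: f(x6) * nu(x6) = 0 * 4/3 = 0.
Summing: mu(A) = 3/2 + 5 + 6 + 10/3 + 5 + 0 = 125/6.

125/6


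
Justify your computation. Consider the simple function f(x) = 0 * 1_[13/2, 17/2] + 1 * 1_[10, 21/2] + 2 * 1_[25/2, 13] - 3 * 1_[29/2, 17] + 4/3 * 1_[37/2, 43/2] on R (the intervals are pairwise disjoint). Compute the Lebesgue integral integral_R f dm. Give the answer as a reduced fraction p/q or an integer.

For a simple function f = sum_i c_i * 1_{A_i} with disjoint A_i,
  integral f dm = sum_i c_i * m(A_i).
Lengths of the A_i:
  m(A_1) = 17/2 - 13/2 = 2.
  m(A_2) = 21/2 - 10 = 1/2.
  m(A_3) = 13 - 25/2 = 1/2.
  m(A_4) = 17 - 29/2 = 5/2.
  m(A_5) = 43/2 - 37/2 = 3.
Contributions c_i * m(A_i):
  (0) * (2) = 0.
  (1) * (1/2) = 1/2.
  (2) * (1/2) = 1.
  (-3) * (5/2) = -15/2.
  (4/3) * (3) = 4.
Total: 0 + 1/2 + 1 - 15/2 + 4 = -2.

-2


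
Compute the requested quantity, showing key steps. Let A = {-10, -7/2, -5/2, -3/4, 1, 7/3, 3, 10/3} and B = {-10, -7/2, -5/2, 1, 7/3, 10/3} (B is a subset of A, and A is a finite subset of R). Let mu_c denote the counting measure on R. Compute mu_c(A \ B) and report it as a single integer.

Counting measure assigns mu_c(E) = |E| (number of elements) when E is finite. For B subset A, A \ B is the set of elements of A not in B, so |A \ B| = |A| - |B|.
|A| = 8, |B| = 6, so mu_c(A \ B) = 8 - 6 = 2.

2


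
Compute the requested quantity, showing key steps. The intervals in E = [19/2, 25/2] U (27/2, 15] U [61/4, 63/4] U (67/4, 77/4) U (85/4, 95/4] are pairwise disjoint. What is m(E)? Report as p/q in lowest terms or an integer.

For pairwise disjoint intervals, m(union_i I_i) = sum_i m(I_i),
and m is invariant under swapping open/closed endpoints (single points have measure 0).
So m(E) = sum_i (b_i - a_i).
  I_1 has length 25/2 - 19/2 = 3.
  I_2 has length 15 - 27/2 = 3/2.
  I_3 has length 63/4 - 61/4 = 1/2.
  I_4 has length 77/4 - 67/4 = 5/2.
  I_5 has length 95/4 - 85/4 = 5/2.
Summing:
  m(E) = 3 + 3/2 + 1/2 + 5/2 + 5/2 = 10.

10


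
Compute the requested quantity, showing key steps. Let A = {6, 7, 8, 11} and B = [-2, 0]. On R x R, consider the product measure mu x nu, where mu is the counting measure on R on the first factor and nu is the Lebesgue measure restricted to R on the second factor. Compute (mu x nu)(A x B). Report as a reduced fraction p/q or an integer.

For a measurable rectangle A x B, the product measure satisfies
  (mu x nu)(A x B) = mu(A) * nu(B).
  mu(A) = 4.
  nu(B) = 2.
  (mu x nu)(A x B) = 4 * 2 = 8.

8


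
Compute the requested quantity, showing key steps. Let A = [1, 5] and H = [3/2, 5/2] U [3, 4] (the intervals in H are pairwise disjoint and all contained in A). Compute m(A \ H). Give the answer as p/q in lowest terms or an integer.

The ambient interval has length m(A) = 5 - 1 = 4.
Since the holes are disjoint and sit inside A, by finite additivity
  m(H) = sum_i (b_i - a_i), and m(A \ H) = m(A) - m(H).
Computing the hole measures:
  m(H_1) = 5/2 - 3/2 = 1.
  m(H_2) = 4 - 3 = 1.
Summed: m(H) = 1 + 1 = 2.
So m(A \ H) = 4 - 2 = 2.

2


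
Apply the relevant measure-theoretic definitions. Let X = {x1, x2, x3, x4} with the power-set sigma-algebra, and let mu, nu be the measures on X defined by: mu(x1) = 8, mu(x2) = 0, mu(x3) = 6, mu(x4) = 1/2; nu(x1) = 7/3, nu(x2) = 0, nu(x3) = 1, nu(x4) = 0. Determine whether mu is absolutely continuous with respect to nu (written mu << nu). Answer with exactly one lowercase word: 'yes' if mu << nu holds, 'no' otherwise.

mu << nu means: every nu-null measurable set is also mu-null; equivalently, for every atom x, if nu({x}) = 0 then mu({x}) = 0.
Checking each atom:
  x1: nu = 7/3 > 0 -> no constraint.
  x2: nu = 0, mu = 0 -> consistent with mu << nu.
  x3: nu = 1 > 0 -> no constraint.
  x4: nu = 0, mu = 1/2 > 0 -> violates mu << nu.
The atom(s) x4 violate the condition (nu = 0 but mu > 0). Therefore mu is NOT absolutely continuous w.r.t. nu.

no


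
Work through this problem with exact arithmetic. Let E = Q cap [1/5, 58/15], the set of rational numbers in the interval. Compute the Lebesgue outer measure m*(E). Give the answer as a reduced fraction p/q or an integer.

Q cap [1/5, 58/15] is countable; list its elements as q_1, q_2, ... . Fix eps > 0 and cover the k-th point by an interval of length eps * 2^(-k). The cover has total length eps * sum_{k>=1} 2^(-k) = eps, so by definition of outer measure m*(Q cap [1/5, 58/15]) <= eps. Since eps was arbitrary and m* >= 0, the outer measure is 0.

0


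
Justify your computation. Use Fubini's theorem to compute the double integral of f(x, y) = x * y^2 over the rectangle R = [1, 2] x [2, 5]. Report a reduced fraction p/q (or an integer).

f(x, y) is a tensor product of a function of x and a function of y, and both factors are bounded continuous (hence Lebesgue integrable) on the rectangle, so Fubini's theorem applies:
  integral_R f d(m x m) = (integral_a1^b1 x dx) * (integral_a2^b2 y^2 dy).
Inner integral in x: integral_{1}^{2} x dx = (2^2 - 1^2)/2
  = 3/2.
Inner integral in y: integral_{2}^{5} y^2 dy = (5^3 - 2^3)/3
  = 39.
Product: (3/2) * (39) = 117/2.

117/2


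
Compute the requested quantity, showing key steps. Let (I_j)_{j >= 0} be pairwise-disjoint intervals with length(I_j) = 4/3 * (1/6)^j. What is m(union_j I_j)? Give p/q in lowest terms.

By countable additivity of the Lebesgue measure on pairwise disjoint measurable sets,
  m(union_{j >= 0} I_j) = sum_{j >= 0} m(I_j) = sum_{j >= 0} a * r^j,
  with a = 4/3 and r = 1/6.
Since 0 < r = 1/6 < 1, the geometric series converges:
  sum_{j >= 0} a * r^j = a / (1 - r).
  = 4/3 / (1 - 1/6)
  = 4/3 / (5/6)
  = 8/5.

8/5


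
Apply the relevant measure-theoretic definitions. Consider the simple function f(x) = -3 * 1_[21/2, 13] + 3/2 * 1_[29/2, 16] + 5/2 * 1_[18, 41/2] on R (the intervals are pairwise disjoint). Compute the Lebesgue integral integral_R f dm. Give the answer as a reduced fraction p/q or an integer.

For a simple function f = sum_i c_i * 1_{A_i} with disjoint A_i,
  integral f dm = sum_i c_i * m(A_i).
Lengths of the A_i:
  m(A_1) = 13 - 21/2 = 5/2.
  m(A_2) = 16 - 29/2 = 3/2.
  m(A_3) = 41/2 - 18 = 5/2.
Contributions c_i * m(A_i):
  (-3) * (5/2) = -15/2.
  (3/2) * (3/2) = 9/4.
  (5/2) * (5/2) = 25/4.
Total: -15/2 + 9/4 + 25/4 = 1.

1


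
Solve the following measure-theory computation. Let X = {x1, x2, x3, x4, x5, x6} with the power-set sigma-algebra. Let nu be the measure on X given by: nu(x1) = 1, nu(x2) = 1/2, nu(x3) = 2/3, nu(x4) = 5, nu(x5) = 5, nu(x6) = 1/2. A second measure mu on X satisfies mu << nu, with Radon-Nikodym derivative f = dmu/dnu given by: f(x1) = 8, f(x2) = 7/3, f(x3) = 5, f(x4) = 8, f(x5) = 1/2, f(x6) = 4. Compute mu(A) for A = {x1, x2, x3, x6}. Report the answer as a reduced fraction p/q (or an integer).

By the defining property of the Radon-Nikodym derivative, for every measurable set A,
  mu(A) = integral_A f dnu.
Since nu is a discrete measure concentrated on the atoms of X, the integral over A reduces to the sum
  mu(A) = sum_{x in A} f(x) * nu({x}).
Computing each term:
  x1: f(x1) * nu(x1) = 8 * 1 = 8.
  x2: f(x2) * nu(x2) = 7/3 * 1/2 = 7/6.
  x3: f(x3) * nu(x3) = 5 * 2/3 = 10/3.
  x6: f(x6) * nu(x6) = 4 * 1/2 = 2.
Summing: mu(A) = 8 + 7/6 + 10/3 + 2 = 29/2.

29/2


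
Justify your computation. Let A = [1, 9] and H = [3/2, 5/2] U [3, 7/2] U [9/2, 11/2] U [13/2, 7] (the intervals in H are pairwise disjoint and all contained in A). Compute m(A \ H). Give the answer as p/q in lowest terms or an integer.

The ambient interval has length m(A) = 9 - 1 = 8.
Since the holes are disjoint and sit inside A, by finite additivity
  m(H) = sum_i (b_i - a_i), and m(A \ H) = m(A) - m(H).
Computing the hole measures:
  m(H_1) = 5/2 - 3/2 = 1.
  m(H_2) = 7/2 - 3 = 1/2.
  m(H_3) = 11/2 - 9/2 = 1.
  m(H_4) = 7 - 13/2 = 1/2.
Summed: m(H) = 1 + 1/2 + 1 + 1/2 = 3.
So m(A \ H) = 8 - 3 = 5.

5


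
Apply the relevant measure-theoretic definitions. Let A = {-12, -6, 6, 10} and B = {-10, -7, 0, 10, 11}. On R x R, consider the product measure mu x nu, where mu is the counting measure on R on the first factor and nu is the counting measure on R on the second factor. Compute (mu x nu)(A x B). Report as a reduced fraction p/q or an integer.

For a measurable rectangle A x B, the product measure satisfies
  (mu x nu)(A x B) = mu(A) * nu(B).
  mu(A) = 4.
  nu(B) = 5.
  (mu x nu)(A x B) = 4 * 5 = 20.

20


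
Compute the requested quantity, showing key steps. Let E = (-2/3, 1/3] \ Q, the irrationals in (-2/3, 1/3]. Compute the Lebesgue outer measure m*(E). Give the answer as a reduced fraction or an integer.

The interval I = (-2/3, 1/3] has m(I) = 1/3 - (-2/3) = 1 (endpoints are measure-zero, so open/closed/half-open agree). Write I = (I cap Q) u (I \ Q). The rationals in I are countable, so m*(I cap Q) = 0 (cover each rational by intervals whose total length is arbitrarily small). By countable subadditivity m*(I) <= m*(I cap Q) + m*(I \ Q), hence m*(I \ Q) >= m(I) = 1. The reverse inequality m*(I \ Q) <= m*(I) = 1 is trivial since (I \ Q) is a subset of I. Therefore m*(I \ Q) = 1.

1


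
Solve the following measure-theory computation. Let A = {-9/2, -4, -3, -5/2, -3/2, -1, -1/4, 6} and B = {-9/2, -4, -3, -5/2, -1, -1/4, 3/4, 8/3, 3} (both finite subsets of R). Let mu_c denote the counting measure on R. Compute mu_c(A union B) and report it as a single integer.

Counting measure on a finite set equals cardinality. By inclusion-exclusion, |A union B| = |A| + |B| - |A cap B|.
|A| = 8, |B| = 9, |A cap B| = 6.
So mu_c(A union B) = 8 + 9 - 6 = 11.

11


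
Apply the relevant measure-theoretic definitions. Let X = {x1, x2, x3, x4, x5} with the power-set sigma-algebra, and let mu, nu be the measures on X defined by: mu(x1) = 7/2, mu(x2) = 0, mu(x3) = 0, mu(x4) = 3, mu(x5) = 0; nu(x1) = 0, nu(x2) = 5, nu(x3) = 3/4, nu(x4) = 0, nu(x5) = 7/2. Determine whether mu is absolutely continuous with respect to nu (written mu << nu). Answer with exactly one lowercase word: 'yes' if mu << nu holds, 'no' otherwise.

mu << nu means: every nu-null measurable set is also mu-null; equivalently, for every atom x, if nu({x}) = 0 then mu({x}) = 0.
Checking each atom:
  x1: nu = 0, mu = 7/2 > 0 -> violates mu << nu.
  x2: nu = 5 > 0 -> no constraint.
  x3: nu = 3/4 > 0 -> no constraint.
  x4: nu = 0, mu = 3 > 0 -> violates mu << nu.
  x5: nu = 7/2 > 0 -> no constraint.
The atom(s) x1, x4 violate the condition (nu = 0 but mu > 0). Therefore mu is NOT absolutely continuous w.r.t. nu.

no


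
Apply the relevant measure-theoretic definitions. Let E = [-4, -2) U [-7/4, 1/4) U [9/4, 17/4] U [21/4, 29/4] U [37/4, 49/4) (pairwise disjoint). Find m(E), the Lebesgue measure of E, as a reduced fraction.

For pairwise disjoint intervals, m(union_i I_i) = sum_i m(I_i),
and m is invariant under swapping open/closed endpoints (single points have measure 0).
So m(E) = sum_i (b_i - a_i).
  I_1 has length -2 - (-4) = 2.
  I_2 has length 1/4 - (-7/4) = 2.
  I_3 has length 17/4 - 9/4 = 2.
  I_4 has length 29/4 - 21/4 = 2.
  I_5 has length 49/4 - 37/4 = 3.
Summing:
  m(E) = 2 + 2 + 2 + 2 + 3 = 11.

11


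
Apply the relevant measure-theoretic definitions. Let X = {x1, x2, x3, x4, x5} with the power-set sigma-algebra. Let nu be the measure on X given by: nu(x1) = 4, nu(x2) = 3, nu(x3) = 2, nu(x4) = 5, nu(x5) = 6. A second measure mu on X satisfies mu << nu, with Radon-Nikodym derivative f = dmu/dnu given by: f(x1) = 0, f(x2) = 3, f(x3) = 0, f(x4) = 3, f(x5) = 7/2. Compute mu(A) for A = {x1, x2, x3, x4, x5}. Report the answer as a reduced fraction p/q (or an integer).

By the defining property of the Radon-Nikodym derivative, for every measurable set A,
  mu(A) = integral_A f dnu.
Since nu is a discrete measure concentrated on the atoms of X, the integral over A reduces to the sum
  mu(A) = sum_{x in A} f(x) * nu({x}).
Computing each term:
  x1: f(x1) * nu(x1) = 0 * 4 = 0.
  x2: f(x2) * nu(x2) = 3 * 3 = 9.
  x3: f(x3) * nu(x3) = 0 * 2 = 0.
  x4: f(x4) * nu(x4) = 3 * 5 = 15.
  x5: f(x5) * nu(x5) = 7/2 * 6 = 21.
Summing: mu(A) = 0 + 9 + 0 + 15 + 21 = 45.

45


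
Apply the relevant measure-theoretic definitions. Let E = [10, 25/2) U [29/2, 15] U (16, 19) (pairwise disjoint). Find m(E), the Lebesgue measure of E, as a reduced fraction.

For pairwise disjoint intervals, m(union_i I_i) = sum_i m(I_i),
and m is invariant under swapping open/closed endpoints (single points have measure 0).
So m(E) = sum_i (b_i - a_i).
  I_1 has length 25/2 - 10 = 5/2.
  I_2 has length 15 - 29/2 = 1/2.
  I_3 has length 19 - 16 = 3.
Summing:
  m(E) = 5/2 + 1/2 + 3 = 6.

6


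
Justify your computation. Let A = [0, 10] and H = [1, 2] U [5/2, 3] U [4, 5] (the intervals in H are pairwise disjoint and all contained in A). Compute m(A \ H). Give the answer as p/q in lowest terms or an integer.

The ambient interval has length m(A) = 10 - 0 = 10.
Since the holes are disjoint and sit inside A, by finite additivity
  m(H) = sum_i (b_i - a_i), and m(A \ H) = m(A) - m(H).
Computing the hole measures:
  m(H_1) = 2 - 1 = 1.
  m(H_2) = 3 - 5/2 = 1/2.
  m(H_3) = 5 - 4 = 1.
Summed: m(H) = 1 + 1/2 + 1 = 5/2.
So m(A \ H) = 10 - 5/2 = 15/2.

15/2


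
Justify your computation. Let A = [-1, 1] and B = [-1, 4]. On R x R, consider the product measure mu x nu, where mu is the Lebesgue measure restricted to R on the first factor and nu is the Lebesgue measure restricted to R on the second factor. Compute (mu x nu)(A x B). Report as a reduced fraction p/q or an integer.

For a measurable rectangle A x B, the product measure satisfies
  (mu x nu)(A x B) = mu(A) * nu(B).
  mu(A) = 2.
  nu(B) = 5.
  (mu x nu)(A x B) = 2 * 5 = 10.

10


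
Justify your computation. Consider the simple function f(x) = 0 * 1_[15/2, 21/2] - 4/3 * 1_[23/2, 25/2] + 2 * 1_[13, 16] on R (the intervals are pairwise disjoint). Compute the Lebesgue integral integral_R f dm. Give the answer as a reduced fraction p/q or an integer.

For a simple function f = sum_i c_i * 1_{A_i} with disjoint A_i,
  integral f dm = sum_i c_i * m(A_i).
Lengths of the A_i:
  m(A_1) = 21/2 - 15/2 = 3.
  m(A_2) = 25/2 - 23/2 = 1.
  m(A_3) = 16 - 13 = 3.
Contributions c_i * m(A_i):
  (0) * (3) = 0.
  (-4/3) * (1) = -4/3.
  (2) * (3) = 6.
Total: 0 - 4/3 + 6 = 14/3.

14/3


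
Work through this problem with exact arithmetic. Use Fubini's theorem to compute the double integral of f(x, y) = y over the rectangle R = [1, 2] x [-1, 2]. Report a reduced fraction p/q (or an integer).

f(x, y) is a tensor product of a function of x and a function of y, and both factors are bounded continuous (hence Lebesgue integrable) on the rectangle, so Fubini's theorem applies:
  integral_R f d(m x m) = (integral_a1^b1 1 dx) * (integral_a2^b2 y dy).
Inner integral in x: integral_{1}^{2} 1 dx = (2^1 - 1^1)/1
  = 1.
Inner integral in y: integral_{-1}^{2} y dy = (2^2 - (-1)^2)/2
  = 3/2.
Product: (1) * (3/2) = 3/2.

3/2


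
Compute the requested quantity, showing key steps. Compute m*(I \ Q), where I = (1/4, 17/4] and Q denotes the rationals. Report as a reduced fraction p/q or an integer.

The interval I = (1/4, 17/4] has m(I) = 17/4 - 1/4 = 4 (endpoints are measure-zero, so open/closed/half-open agree). Write I = (I cap Q) u (I \ Q). The rationals in I are countable, so m*(I cap Q) = 0 (cover each rational by intervals whose total length is arbitrarily small). By countable subadditivity m*(I) <= m*(I cap Q) + m*(I \ Q), hence m*(I \ Q) >= m(I) = 4. The reverse inequality m*(I \ Q) <= m*(I) = 4 is trivial since (I \ Q) is a subset of I. Therefore m*(I \ Q) = 4.

4


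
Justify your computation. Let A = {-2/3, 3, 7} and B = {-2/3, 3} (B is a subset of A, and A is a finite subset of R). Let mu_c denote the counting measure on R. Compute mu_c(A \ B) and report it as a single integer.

Counting measure assigns mu_c(E) = |E| (number of elements) when E is finite. For B subset A, A \ B is the set of elements of A not in B, so |A \ B| = |A| - |B|.
|A| = 3, |B| = 2, so mu_c(A \ B) = 3 - 2 = 1.

1


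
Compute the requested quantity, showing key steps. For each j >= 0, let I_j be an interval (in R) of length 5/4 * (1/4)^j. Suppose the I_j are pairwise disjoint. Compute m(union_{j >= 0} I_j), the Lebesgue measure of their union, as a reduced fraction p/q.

By countable additivity of the Lebesgue measure on pairwise disjoint measurable sets,
  m(union_{j >= 0} I_j) = sum_{j >= 0} m(I_j) = sum_{j >= 0} a * r^j,
  with a = 5/4 and r = 1/4.
Since 0 < r = 1/4 < 1, the geometric series converges:
  sum_{j >= 0} a * r^j = a / (1 - r).
  = 5/4 / (1 - 1/4)
  = 5/4 / (3/4)
  = 5/3.

5/3


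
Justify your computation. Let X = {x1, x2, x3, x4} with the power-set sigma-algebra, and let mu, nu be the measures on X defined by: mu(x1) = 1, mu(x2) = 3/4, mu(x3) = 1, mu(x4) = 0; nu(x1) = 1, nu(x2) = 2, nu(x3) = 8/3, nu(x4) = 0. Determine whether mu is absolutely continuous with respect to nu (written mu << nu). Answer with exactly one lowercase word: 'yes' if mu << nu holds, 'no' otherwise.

mu << nu means: every nu-null measurable set is also mu-null; equivalently, for every atom x, if nu({x}) = 0 then mu({x}) = 0.
Checking each atom:
  x1: nu = 1 > 0 -> no constraint.
  x2: nu = 2 > 0 -> no constraint.
  x3: nu = 8/3 > 0 -> no constraint.
  x4: nu = 0, mu = 0 -> consistent with mu << nu.
No atom violates the condition. Therefore mu << nu.

yes


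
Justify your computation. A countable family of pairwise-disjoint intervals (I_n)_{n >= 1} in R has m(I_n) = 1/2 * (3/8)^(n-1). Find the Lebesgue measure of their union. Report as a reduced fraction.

By countable additivity of the Lebesgue measure on pairwise disjoint measurable sets,
  m(union_{n >= 1} I_n) = sum_{n >= 1} m(I_n) = sum_{n >= 1} a * r^(n-1),
  with a = 1/2 and r = 3/8.
Since 0 < r = 3/8 < 1, the geometric series converges:
  sum_{n >= 1} a * r^(n-1) = a / (1 - r).
  = 1/2 / (1 - 3/8)
  = 1/2 / (5/8)
  = 4/5.

4/5


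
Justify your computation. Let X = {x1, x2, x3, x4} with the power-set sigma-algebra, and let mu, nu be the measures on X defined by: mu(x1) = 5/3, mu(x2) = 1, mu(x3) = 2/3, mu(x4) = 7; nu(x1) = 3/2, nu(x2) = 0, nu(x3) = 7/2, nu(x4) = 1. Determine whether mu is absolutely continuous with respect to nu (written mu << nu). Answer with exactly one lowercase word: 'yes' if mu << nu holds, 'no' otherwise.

mu << nu means: every nu-null measurable set is also mu-null; equivalently, for every atom x, if nu({x}) = 0 then mu({x}) = 0.
Checking each atom:
  x1: nu = 3/2 > 0 -> no constraint.
  x2: nu = 0, mu = 1 > 0 -> violates mu << nu.
  x3: nu = 7/2 > 0 -> no constraint.
  x4: nu = 1 > 0 -> no constraint.
The atom(s) x2 violate the condition (nu = 0 but mu > 0). Therefore mu is NOT absolutely continuous w.r.t. nu.

no


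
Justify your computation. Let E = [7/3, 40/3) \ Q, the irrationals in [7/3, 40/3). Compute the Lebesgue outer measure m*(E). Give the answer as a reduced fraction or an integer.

The interval I = [7/3, 40/3) has m(I) = 40/3 - 7/3 = 11 (endpoints are measure-zero, so open/closed/half-open agree). Write I = (I cap Q) u (I \ Q). The rationals in I are countable, so m*(I cap Q) = 0 (cover each rational by intervals whose total length is arbitrarily small). By countable subadditivity m*(I) <= m*(I cap Q) + m*(I \ Q), hence m*(I \ Q) >= m(I) = 11. The reverse inequality m*(I \ Q) <= m*(I) = 11 is trivial since (I \ Q) is a subset of I. Therefore m*(I \ Q) = 11.

11


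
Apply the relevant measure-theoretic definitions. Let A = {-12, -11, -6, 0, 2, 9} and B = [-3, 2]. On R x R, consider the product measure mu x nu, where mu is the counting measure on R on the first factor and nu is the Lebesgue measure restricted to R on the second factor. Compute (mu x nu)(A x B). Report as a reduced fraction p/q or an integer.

For a measurable rectangle A x B, the product measure satisfies
  (mu x nu)(A x B) = mu(A) * nu(B).
  mu(A) = 6.
  nu(B) = 5.
  (mu x nu)(A x B) = 6 * 5 = 30.

30


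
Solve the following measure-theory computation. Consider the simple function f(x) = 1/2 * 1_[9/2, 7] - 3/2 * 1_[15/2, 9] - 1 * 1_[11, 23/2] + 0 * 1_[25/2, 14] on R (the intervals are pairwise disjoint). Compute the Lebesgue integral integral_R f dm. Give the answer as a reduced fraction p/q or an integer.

For a simple function f = sum_i c_i * 1_{A_i} with disjoint A_i,
  integral f dm = sum_i c_i * m(A_i).
Lengths of the A_i:
  m(A_1) = 7 - 9/2 = 5/2.
  m(A_2) = 9 - 15/2 = 3/2.
  m(A_3) = 23/2 - 11 = 1/2.
  m(A_4) = 14 - 25/2 = 3/2.
Contributions c_i * m(A_i):
  (1/2) * (5/2) = 5/4.
  (-3/2) * (3/2) = -9/4.
  (-1) * (1/2) = -1/2.
  (0) * (3/2) = 0.
Total: 5/4 - 9/4 - 1/2 + 0 = -3/2.

-3/2


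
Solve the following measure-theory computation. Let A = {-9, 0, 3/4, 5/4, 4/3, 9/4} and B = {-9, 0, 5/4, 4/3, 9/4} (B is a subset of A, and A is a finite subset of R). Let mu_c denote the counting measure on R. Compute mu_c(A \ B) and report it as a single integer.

Counting measure assigns mu_c(E) = |E| (number of elements) when E is finite. For B subset A, A \ B is the set of elements of A not in B, so |A \ B| = |A| - |B|.
|A| = 6, |B| = 5, so mu_c(A \ B) = 6 - 5 = 1.

1


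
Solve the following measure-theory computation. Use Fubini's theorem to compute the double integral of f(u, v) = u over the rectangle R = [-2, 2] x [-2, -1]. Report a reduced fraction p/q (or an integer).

f(u, v) is a tensor product of a function of u and a function of v, and both factors are bounded continuous (hence Lebesgue integrable) on the rectangle, so Fubini's theorem applies:
  integral_R f d(m x m) = (integral_a1^b1 u du) * (integral_a2^b2 1 dv).
Inner integral in u: integral_{-2}^{2} u du = (2^2 - (-2)^2)/2
  = 0.
Inner integral in v: integral_{-2}^{-1} 1 dv = ((-1)^1 - (-2)^1)/1
  = 1.
Product: (0) * (1) = 0.

0


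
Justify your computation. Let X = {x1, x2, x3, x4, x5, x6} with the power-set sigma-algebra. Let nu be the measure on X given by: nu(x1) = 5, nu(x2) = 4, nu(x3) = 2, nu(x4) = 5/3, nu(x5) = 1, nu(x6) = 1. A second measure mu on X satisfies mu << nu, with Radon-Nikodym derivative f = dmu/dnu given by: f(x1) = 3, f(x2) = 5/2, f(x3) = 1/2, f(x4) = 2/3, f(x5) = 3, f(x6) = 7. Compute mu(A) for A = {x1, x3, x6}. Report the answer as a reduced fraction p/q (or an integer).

By the defining property of the Radon-Nikodym derivative, for every measurable set A,
  mu(A) = integral_A f dnu.
Since nu is a discrete measure concentrated on the atoms of X, the integral over A reduces to the sum
  mu(A) = sum_{x in A} f(x) * nu({x}).
Computing each term:
  x1: f(x1) * nu(x1) = 3 * 5 = 15.
  x3: f(x3) * nu(x3) = 1/2 * 2 = 1.
  x6: f(x6) * nu(x6) = 7 * 1 = 7.
Summing: mu(A) = 15 + 1 + 7 = 23.

23


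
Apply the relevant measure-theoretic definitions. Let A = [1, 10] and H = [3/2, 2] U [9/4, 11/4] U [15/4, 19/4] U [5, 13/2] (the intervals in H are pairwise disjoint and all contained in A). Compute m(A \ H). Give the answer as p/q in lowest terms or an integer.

The ambient interval has length m(A) = 10 - 1 = 9.
Since the holes are disjoint and sit inside A, by finite additivity
  m(H) = sum_i (b_i - a_i), and m(A \ H) = m(A) - m(H).
Computing the hole measures:
  m(H_1) = 2 - 3/2 = 1/2.
  m(H_2) = 11/4 - 9/4 = 1/2.
  m(H_3) = 19/4 - 15/4 = 1.
  m(H_4) = 13/2 - 5 = 3/2.
Summed: m(H) = 1/2 + 1/2 + 1 + 3/2 = 7/2.
So m(A \ H) = 9 - 7/2 = 11/2.

11/2


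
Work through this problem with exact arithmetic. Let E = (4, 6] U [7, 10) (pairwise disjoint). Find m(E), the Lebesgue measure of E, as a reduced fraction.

For pairwise disjoint intervals, m(union_i I_i) = sum_i m(I_i),
and m is invariant under swapping open/closed endpoints (single points have measure 0).
So m(E) = sum_i (b_i - a_i).
  I_1 has length 6 - 4 = 2.
  I_2 has length 10 - 7 = 3.
Summing:
  m(E) = 2 + 3 = 5.

5


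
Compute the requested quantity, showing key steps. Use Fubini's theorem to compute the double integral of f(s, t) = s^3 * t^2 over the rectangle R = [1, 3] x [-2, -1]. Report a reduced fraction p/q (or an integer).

f(s, t) is a tensor product of a function of s and a function of t, and both factors are bounded continuous (hence Lebesgue integrable) on the rectangle, so Fubini's theorem applies:
  integral_R f d(m x m) = (integral_a1^b1 s^3 ds) * (integral_a2^b2 t^2 dt).
Inner integral in s: integral_{1}^{3} s^3 ds = (3^4 - 1^4)/4
  = 20.
Inner integral in t: integral_{-2}^{-1} t^2 dt = ((-1)^3 - (-2)^3)/3
  = 7/3.
Product: (20) * (7/3) = 140/3.

140/3


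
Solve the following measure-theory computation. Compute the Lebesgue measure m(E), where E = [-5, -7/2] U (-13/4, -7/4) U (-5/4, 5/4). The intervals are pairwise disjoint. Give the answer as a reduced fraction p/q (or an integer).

For pairwise disjoint intervals, m(union_i I_i) = sum_i m(I_i),
and m is invariant under swapping open/closed endpoints (single points have measure 0).
So m(E) = sum_i (b_i - a_i).
  I_1 has length -7/2 - (-5) = 3/2.
  I_2 has length -7/4 - (-13/4) = 3/2.
  I_3 has length 5/4 - (-5/4) = 5/2.
Summing:
  m(E) = 3/2 + 3/2 + 5/2 = 11/2.

11/2


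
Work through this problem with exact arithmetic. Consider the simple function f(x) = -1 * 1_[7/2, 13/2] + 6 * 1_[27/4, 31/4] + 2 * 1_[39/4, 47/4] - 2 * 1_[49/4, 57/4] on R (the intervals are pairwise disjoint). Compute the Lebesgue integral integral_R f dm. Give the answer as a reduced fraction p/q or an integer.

For a simple function f = sum_i c_i * 1_{A_i} with disjoint A_i,
  integral f dm = sum_i c_i * m(A_i).
Lengths of the A_i:
  m(A_1) = 13/2 - 7/2 = 3.
  m(A_2) = 31/4 - 27/4 = 1.
  m(A_3) = 47/4 - 39/4 = 2.
  m(A_4) = 57/4 - 49/4 = 2.
Contributions c_i * m(A_i):
  (-1) * (3) = -3.
  (6) * (1) = 6.
  (2) * (2) = 4.
  (-2) * (2) = -4.
Total: -3 + 6 + 4 - 4 = 3.

3


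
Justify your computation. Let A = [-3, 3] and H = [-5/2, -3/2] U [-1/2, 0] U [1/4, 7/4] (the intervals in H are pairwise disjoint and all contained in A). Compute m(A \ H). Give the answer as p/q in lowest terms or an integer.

The ambient interval has length m(A) = 3 - (-3) = 6.
Since the holes are disjoint and sit inside A, by finite additivity
  m(H) = sum_i (b_i - a_i), and m(A \ H) = m(A) - m(H).
Computing the hole measures:
  m(H_1) = -3/2 - (-5/2) = 1.
  m(H_2) = 0 - (-1/2) = 1/2.
  m(H_3) = 7/4 - 1/4 = 3/2.
Summed: m(H) = 1 + 1/2 + 3/2 = 3.
So m(A \ H) = 6 - 3 = 3.

3


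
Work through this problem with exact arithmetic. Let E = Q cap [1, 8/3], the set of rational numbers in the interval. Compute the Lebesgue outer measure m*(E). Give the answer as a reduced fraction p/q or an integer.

E = Q cap [1, 8/3] is a subset of Q, which is countable. Enumerate Q = {q_1, q_2, ...}; for any eps > 0, cover q_k by the open interval (q_k - eps/2^(k+1), q_k + eps/2^(k+1)), of length eps/2^k. The total cover length is sum_{k>=1} eps/2^k = eps. Hence m*(E) <= m*(Q) <= eps for every eps > 0, and since outer measure is non-negative, m*(E) = 0.

0


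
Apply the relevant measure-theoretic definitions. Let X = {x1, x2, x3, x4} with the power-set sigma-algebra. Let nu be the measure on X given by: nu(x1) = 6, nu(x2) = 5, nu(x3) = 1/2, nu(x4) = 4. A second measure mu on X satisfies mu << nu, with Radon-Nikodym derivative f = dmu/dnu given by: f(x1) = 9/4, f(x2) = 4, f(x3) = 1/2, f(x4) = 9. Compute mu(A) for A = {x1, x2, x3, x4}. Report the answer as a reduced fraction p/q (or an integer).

By the defining property of the Radon-Nikodym derivative, for every measurable set A,
  mu(A) = integral_A f dnu.
Since nu is a discrete measure concentrated on the atoms of X, the integral over A reduces to the sum
  mu(A) = sum_{x in A} f(x) * nu({x}).
Computing each term:
  x1: f(x1) * nu(x1) = 9/4 * 6 = 27/2.
  x2: f(x2) * nu(x2) = 4 * 5 = 20.
  x3: f(x3) * nu(x3) = 1/2 * 1/2 = 1/4.
  x4: f(x4) * nu(x4) = 9 * 4 = 36.
Summing: mu(A) = 27/2 + 20 + 1/4 + 36 = 279/4.

279/4
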